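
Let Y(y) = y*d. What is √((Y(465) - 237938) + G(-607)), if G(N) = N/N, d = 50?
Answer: I*√214687 ≈ 463.34*I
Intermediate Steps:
G(N) = 1
Y(y) = 50*y (Y(y) = y*50 = 50*y)
√((Y(465) - 237938) + G(-607)) = √((50*465 - 237938) + 1) = √((23250 - 237938) + 1) = √(-214688 + 1) = √(-214687) = I*√214687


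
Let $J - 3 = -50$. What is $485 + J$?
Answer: $438$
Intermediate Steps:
$J = -47$ ($J = 3 - 50 = -47$)
$485 + J = 485 - 47 = 438$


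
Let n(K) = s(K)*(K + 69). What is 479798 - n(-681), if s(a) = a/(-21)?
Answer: 3497510/7 ≈ 4.9964e+5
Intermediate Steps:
s(a) = -a/21 (s(a) = a*(-1/21) = -a/21)
n(K) = -K*(69 + K)/21 (n(K) = (-K/21)*(K + 69) = (-K/21)*(69 + K) = -K*(69 + K)/21)
479798 - n(-681) = 479798 - (-1)*(-681)*(69 - 681)/21 = 479798 - (-1)*(-681)*(-612)/21 = 479798 - 1*(-138924/7) = 479798 + 138924/7 = 3497510/7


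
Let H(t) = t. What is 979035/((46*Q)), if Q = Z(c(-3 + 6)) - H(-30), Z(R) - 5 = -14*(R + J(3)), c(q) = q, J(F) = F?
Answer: -979035/2254 ≈ -434.35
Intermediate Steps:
Z(R) = -37 - 14*R (Z(R) = 5 - 14*(R + 3) = 5 - 14*(3 + R) = 5 + (-42 - 14*R) = -37 - 14*R)
Q = -49 (Q = (-37 - 14*(-3 + 6)) - 1*(-30) = (-37 - 14*3) + 30 = (-37 - 42) + 30 = -79 + 30 = -49)
979035/((46*Q)) = 979035/((46*(-49))) = 979035/(-2254) = 979035*(-1/2254) = -979035/2254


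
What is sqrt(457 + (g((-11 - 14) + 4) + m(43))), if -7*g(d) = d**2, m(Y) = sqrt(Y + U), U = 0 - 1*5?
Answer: sqrt(394 + sqrt(38)) ≈ 20.004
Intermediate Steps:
U = -5 (U = 0 - 5 = -5)
m(Y) = sqrt(-5 + Y) (m(Y) = sqrt(Y - 5) = sqrt(-5 + Y))
g(d) = -d**2/7
sqrt(457 + (g((-11 - 14) + 4) + m(43))) = sqrt(457 + (-((-11 - 14) + 4)**2/7 + sqrt(-5 + 43))) = sqrt(457 + (-(-25 + 4)**2/7 + sqrt(38))) = sqrt(457 + (-1/7*(-21)**2 + sqrt(38))) = sqrt(457 + (-1/7*441 + sqrt(38))) = sqrt(457 + (-63 + sqrt(38))) = sqrt(394 + sqrt(38))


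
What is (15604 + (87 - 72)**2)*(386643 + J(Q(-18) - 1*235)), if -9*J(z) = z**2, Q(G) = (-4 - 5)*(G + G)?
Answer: 54956166914/9 ≈ 6.1062e+9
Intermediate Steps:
Q(G) = -18*G
J(z) = -z**2/9
(15604 + (87 - 72)**2)*(386643 + J(Q(-18) - 1*235)) = (15604 + (87 - 72)**2)*(386643 - (-18*(-18) - 1*235)**2/9) = (15604 + 15**2)*(386643 - (324 - 235)**2/9) = (15604 + 225)*(386643 - 1/9*89**2) = 15829*(386643 - 1/9*7921) = 15829*(386643 - 7921/9) = 15829*(3471866/9) = 54956166914/9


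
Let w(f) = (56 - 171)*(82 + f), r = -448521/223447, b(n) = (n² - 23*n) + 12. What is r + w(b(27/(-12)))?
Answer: -62012601601/3575152 ≈ -17345.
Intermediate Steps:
b(n) = 12 + n² - 23*n
r = -448521/223447 (r = -448521*1/223447 = -448521/223447 ≈ -2.0073)
w(f) = -9430 - 115*f (w(f) = -115*(82 + f) = -9430 - 115*f)
r + w(b(27/(-12))) = -448521/223447 + (-9430 - 115*(12 + (27/(-12))² - 621/(-12))) = -448521/223447 + (-9430 - 115*(12 + (27*(-1/12))² - 621*(-1)/12)) = -448521/223447 + (-9430 - 115*(12 + (-9/4)² - 23*(-9/4))) = -448521/223447 + (-9430 - 115*(12 + 81/16 + 207/4)) = -448521/223447 + (-9430 - 115*1101/16) = -448521/223447 + (-9430 - 126615/16) = -448521/223447 - 277495/16 = -62012601601/3575152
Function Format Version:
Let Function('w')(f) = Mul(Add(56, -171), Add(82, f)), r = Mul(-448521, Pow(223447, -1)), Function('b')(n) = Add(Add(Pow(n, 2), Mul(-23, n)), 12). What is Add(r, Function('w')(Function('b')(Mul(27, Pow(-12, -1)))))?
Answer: Rational(-62012601601, 3575152) ≈ -17345.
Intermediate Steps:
Function('b')(n) = Add(12, Pow(n, 2), Mul(-23, n))
r = Rational(-448521, 223447) (r = Mul(-448521, Rational(1, 223447)) = Rational(-448521, 223447) ≈ -2.0073)
Function('w')(f) = Add(-9430, Mul(-115, f)) (Function('w')(f) = Mul(-115, Add(82, f)) = Add(-9430, Mul(-115, f)))
Add(r, Function('w')(Function('b')(Mul(27, Pow(-12, -1))))) = Add(Rational(-448521, 223447), Add(-9430, Mul(-115, Add(12, Pow(Mul(27, Pow(-12, -1)), 2), Mul(-23, Mul(27, Pow(-12, -1))))))) = Add(Rational(-448521, 223447), Add(-9430, Mul(-115, Add(12, Pow(Mul(27, Rational(-1, 12)), 2), Mul(-23, Mul(27, Rational(-1, 12))))))) = Add(Rational(-448521, 223447), Add(-9430, Mul(-115, Add(12, Pow(Rational(-9, 4), 2), Mul(-23, Rational(-9, 4)))))) = Add(Rational(-448521, 223447), Add(-9430, Mul(-115, Add(12, Rational(81, 16), Rational(207, 4))))) = Add(Rational(-448521, 223447), Add(-9430, Mul(-115, Rational(1101, 16)))) = Add(Rational(-448521, 223447), Add(-9430, Rational(-126615, 16))) = Add(Rational(-448521, 223447), Rational(-277495, 16)) = Rational(-62012601601, 3575152)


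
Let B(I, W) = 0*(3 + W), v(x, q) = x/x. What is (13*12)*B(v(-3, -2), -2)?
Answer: 0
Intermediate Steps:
v(x, q) = 1
B(I, W) = 0
(13*12)*B(v(-3, -2), -2) = (13*12)*0 = 156*0 = 0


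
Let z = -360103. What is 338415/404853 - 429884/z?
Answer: 98634694599/48596259953 ≈ 2.0297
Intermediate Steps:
338415/404853 - 429884/z = 338415/404853 - 429884/(-360103) = 338415*(1/404853) - 429884*(-1/360103) = 112805/134951 + 429884/360103 = 98634694599/48596259953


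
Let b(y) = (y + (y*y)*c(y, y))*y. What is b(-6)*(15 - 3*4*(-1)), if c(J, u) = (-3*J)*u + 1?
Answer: 624996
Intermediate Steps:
c(J, u) = 1 - 3*J*u (c(J, u) = -3*J*u + 1 = 1 - 3*J*u)
b(y) = y*(y + y**2*(1 - 3*y**2)) (b(y) = (y + (y*y)*(1 - 3*y*y))*y = (y + y**2*(1 - 3*y**2))*y = y*(y + y**2*(1 - 3*y**2)))
b(-6)*(15 - 3*4*(-1)) = ((-6)**2*(1 - 6 - 3*(-6)**3))*(15 - 3*4*(-1)) = (36*(1 - 6 - 3*(-216)))*(15 - 12*(-1)) = (36*(1 - 6 + 648))*(15 + 12) = (36*643)*27 = 23148*27 = 624996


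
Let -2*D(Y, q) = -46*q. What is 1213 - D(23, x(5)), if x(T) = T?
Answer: 1098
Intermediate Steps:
D(Y, q) = 23*q (D(Y, q) = -(-23)*q = 23*q)
1213 - D(23, x(5)) = 1213 - 23*5 = 1213 - 1*115 = 1213 - 115 = 1098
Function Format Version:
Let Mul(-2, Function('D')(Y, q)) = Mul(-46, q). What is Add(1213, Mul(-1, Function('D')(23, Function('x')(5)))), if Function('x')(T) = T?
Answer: 1098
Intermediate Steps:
Function('D')(Y, q) = Mul(23, q) (Function('D')(Y, q) = Mul(Rational(-1, 2), Mul(-46, q)) = Mul(23, q))
Add(1213, Mul(-1, Function('D')(23, Function('x')(5)))) = Add(1213, Mul(-1, Mul(23, 5))) = Add(1213, Mul(-1, 115)) = Add(1213, -115) = 1098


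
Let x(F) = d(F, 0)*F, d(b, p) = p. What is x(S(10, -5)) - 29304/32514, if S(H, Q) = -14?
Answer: -4884/5419 ≈ -0.90127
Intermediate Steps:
x(F) = 0 (x(F) = 0*F = 0)
x(S(10, -5)) - 29304/32514 = 0 - 29304/32514 = 0 - 1*4884/5419 = 0 - 4884/5419 = -4884/5419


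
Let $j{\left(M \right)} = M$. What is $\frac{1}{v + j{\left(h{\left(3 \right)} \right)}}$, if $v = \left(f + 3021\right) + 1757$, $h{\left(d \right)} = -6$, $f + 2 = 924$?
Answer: $\frac{1}{5694} \approx 0.00017562$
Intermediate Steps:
$f = 922$ ($f = -2 + 924 = 922$)
$v = 5700$ ($v = \left(922 + 3021\right) + 1757 = 3943 + 1757 = 5700$)
$\frac{1}{v + j{\left(h{\left(3 \right)} \right)}} = \frac{1}{5700 - 6} = \frac{1}{5694}$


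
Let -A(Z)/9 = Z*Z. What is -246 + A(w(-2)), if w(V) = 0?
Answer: -246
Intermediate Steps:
A(Z) = -9*Z² (A(Z) = -9*Z*Z = -9*Z²)
-246 + A(w(-2)) = -246 - 9*0² = -246 - 9*0 = -246 + 0 = -246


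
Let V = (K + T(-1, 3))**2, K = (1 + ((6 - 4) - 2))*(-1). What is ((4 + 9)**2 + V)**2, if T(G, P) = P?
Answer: 29929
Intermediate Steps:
K = -1 (K = (1 + (2 - 2))*(-1) = (1 + 0)*(-1) = 1*(-1) = -1)
V = 4 (V = (-1 + 3)**2 = 2**2 = 4)
((4 + 9)**2 + V)**2 = ((4 + 9)**2 + 4)**2 = (13**2 + 4)**2 = (169 + 4)**2 = 173**2 = 29929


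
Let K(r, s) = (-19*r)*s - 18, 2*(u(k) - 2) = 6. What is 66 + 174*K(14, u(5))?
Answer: -234486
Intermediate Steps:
u(k) = 5 (u(k) = 2 + (½)*6 = 2 + 3 = 5)
K(r, s) = -18 - 19*r*s (K(r, s) = -19*r*s - 18 = -18 - 19*r*s)
66 + 174*K(14, u(5)) = 66 + 174*(-18 - 19*14*5) = 66 + 174*(-18 - 1330) = 66 + 174*(-1348) = 66 - 234552 = -234486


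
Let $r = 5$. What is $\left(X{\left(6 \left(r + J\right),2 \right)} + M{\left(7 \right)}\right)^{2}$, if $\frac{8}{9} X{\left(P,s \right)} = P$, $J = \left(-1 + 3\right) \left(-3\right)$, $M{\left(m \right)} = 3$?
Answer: $\frac{225}{16} \approx 14.063$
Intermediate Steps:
$J = -6$ ($J = 2 \left(-3\right) = -6$)
$X{\left(P,s \right)} = \frac{9 P}{8}$
$\left(X{\left(6 \left(r + J\right),2 \right)} + M{\left(7 \right)}\right)^{2} = \left(\frac{9 \cdot 6 \left(5 - 6\right)}{8} + 3\right)^{2} = \left(\frac{9 \cdot 6 \left(-1\right)}{8} + 3\right)^{2} = \left(\frac{9}{8} \left(-6\right) + 3\right)^{2} = \left(- \frac{27}{4} + 3\right)^{2} = \left(- \frac{15}{4}\right)^{2} = \frac{225}{16}$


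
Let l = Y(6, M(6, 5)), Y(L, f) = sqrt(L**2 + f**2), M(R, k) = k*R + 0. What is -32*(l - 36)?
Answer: 1152 - 192*sqrt(26) ≈ 172.99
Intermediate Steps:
M(R, k) = R*k (M(R, k) = R*k + 0 = R*k)
l = 6*sqrt(26) (l = sqrt(6**2 + (6*5)**2) = sqrt(36 + 30**2) = sqrt(36 + 900) = sqrt(936) = 6*sqrt(26) ≈ 30.594)
-32*(l - 36) = -32*(6*sqrt(26) - 36) = -32*(-36 + 6*sqrt(26)) = 1152 - 192*sqrt(26)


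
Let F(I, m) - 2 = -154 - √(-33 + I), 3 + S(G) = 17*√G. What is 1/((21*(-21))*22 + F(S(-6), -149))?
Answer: -1/(9854 + √(-36 + 17*I*√6)) ≈ -0.00010145 + 6.9441e-8*I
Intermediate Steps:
S(G) = -3 + 17*√G
F(I, m) = -152 - √(-33 + I) (F(I, m) = 2 + (-154 - √(-33 + I)) = -152 - √(-33 + I))
1/((21*(-21))*22 + F(S(-6), -149)) = 1/((21*(-21))*22 + (-152 - √(-33 + (-3 + 17*√(-6))))) = 1/(-441*22 + (-152 - √(-33 + (-3 + 17*(I*√6))))) = 1/(-9702 + (-152 - √(-33 + (-3 + 17*I*√6)))) = 1/(-9702 + (-152 - √(-36 + 17*I*√6))) = 1/(-9854 - √(-36 + 17*I*√6))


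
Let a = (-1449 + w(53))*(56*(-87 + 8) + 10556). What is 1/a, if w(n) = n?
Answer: -1/8560272 ≈ -1.1682e-7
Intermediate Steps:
a = -8560272 (a = (-1449 + 53)*(56*(-87 + 8) + 10556) = -1396*(56*(-79) + 10556) = -1396*(-4424 + 10556) = -1396*6132 = -8560272)
1/a = 1/(-8560272) = -1/8560272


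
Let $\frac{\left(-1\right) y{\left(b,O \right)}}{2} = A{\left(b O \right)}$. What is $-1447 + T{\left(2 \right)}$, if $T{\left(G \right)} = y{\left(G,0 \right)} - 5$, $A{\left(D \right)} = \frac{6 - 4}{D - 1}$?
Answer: $-1448$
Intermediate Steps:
$A{\left(D \right)} = \frac{2}{-1 + D}$
$y{\left(b,O \right)} = - \frac{4}{-1 + O b}$ ($y{\left(b,O \right)} = - 2 \frac{2}{-1 + b O} = - 2 \frac{2}{-1 + O b} = - \frac{4}{-1 + O b}$)
$T{\left(G \right)} = -1$ ($T{\left(G \right)} = - \frac{4}{-1 + 0 G} - 5 = - \frac{4}{-1 + 0} - 5 = - \frac{4}{-1} - 5 = \left(-4\right) \left(-1\right) - 5 = 4 - 5 = -1$)
$-1447 + T{\left(2 \right)} = -1447 - 1 = -1448$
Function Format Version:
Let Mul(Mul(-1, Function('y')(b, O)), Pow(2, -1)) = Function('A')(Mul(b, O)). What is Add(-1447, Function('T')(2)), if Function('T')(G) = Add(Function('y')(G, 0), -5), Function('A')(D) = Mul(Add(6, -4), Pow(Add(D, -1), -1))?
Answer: -1448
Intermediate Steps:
Function('A')(D) = Mul(2, Pow(Add(-1, D), -1))
Function('y')(b, O) = Mul(-4, Pow(Add(-1, Mul(O, b)), -1)) (Function('y')(b, O) = Mul(-2, Mul(2, Pow(Add(-1, Mul(b, O)), -1))) = Mul(-2, Mul(2, Pow(Add(-1, Mul(O, b)), -1))) = Mul(-4, Pow(Add(-1, Mul(O, b)), -1)))
Function('T')(G) = -1 (Function('T')(G) = Add(Mul(-4, Pow(Add(-1, Mul(0, G)), -1)), -5) = Add(Mul(-4, Pow(Add(-1, 0), -1)), -5) = Add(Mul(-4, Pow(-1, -1)), -5) = Add(Mul(-4, -1), -5) = Add(4, -5) = -1)
Add(-1447, Function('T')(2)) = Add(-1447, -1) = -1448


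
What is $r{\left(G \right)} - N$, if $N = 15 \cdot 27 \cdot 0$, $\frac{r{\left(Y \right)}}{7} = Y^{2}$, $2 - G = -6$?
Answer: $448$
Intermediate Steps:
$G = 8$ ($G = 2 - -6 = 2 + 6 = 8$)
$r{\left(Y \right)} = 7 Y^{2}$
$N = 0$ ($N = 15 \cdot 0 = 0$)
$r{\left(G \right)} - N = 7 \cdot 8^{2} - 0 = 7 \cdot 64 + 0 = 448 + 0 = 448$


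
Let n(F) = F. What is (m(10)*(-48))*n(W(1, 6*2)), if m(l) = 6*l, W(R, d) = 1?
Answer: -2880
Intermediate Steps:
(m(10)*(-48))*n(W(1, 6*2)) = ((6*10)*(-48))*1 = (60*(-48))*1 = -2880*1 = -2880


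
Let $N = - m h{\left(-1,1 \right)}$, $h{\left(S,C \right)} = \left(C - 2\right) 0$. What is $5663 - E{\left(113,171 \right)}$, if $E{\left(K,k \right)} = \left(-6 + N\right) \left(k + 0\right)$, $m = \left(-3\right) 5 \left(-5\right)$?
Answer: $6689$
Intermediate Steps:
$h{\left(S,C \right)} = 0$ ($h{\left(S,C \right)} = \left(-2 + C\right) 0 = 0$)
$m = 75$ ($m = \left(-15\right) \left(-5\right) = 75$)
$N = 0$ ($N = - 75 \cdot 0 = \left(-1\right) 0 = 0$)
$E{\left(K,k \right)} = - 6 k$ ($E{\left(K,k \right)} = \left(-6 + 0\right) \left(k + 0\right) = - 6 k$)
$5663 - E{\left(113,171 \right)} = 5663 - \left(-6\right) 171 = 5663 - -1026 = 5663 + 1026 = 6689$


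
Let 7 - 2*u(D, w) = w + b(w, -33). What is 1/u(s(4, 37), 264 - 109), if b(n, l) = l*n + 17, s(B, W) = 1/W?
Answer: 1/2475 ≈ 0.00040404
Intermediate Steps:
b(n, l) = 17 + l*n
u(D, w) = -5 + 16*w (u(D, w) = 7/2 - (w + (17 - 33*w))/2 = 7/2 - (17 - 32*w)/2 = 7/2 + (-17/2 + 16*w) = -5 + 16*w)
1/u(s(4, 37), 264 - 109) = 1/(-5 + 16*(264 - 109)) = 1/(-5 + 16*155) = 1/(-5 + 2480) = 1/2475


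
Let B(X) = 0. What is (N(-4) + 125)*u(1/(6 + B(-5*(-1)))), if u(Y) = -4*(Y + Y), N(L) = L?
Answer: -484/3 ≈ -161.33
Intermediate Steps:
u(Y) = -8*Y
(N(-4) + 125)*u(1/(6 + B(-5*(-1)))) = (-4 + 125)*(-8/(6 + 0)) = 121*(-8/6) = 121*(-8*1/6) = 121*(-4/3) = -484/3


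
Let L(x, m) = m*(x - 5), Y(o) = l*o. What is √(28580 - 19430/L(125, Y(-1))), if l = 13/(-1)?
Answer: √173804943/78 ≈ 169.02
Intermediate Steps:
l = -13 (l = 13*(-1) = -13)
Y(o) = -13*o
L(x, m) = m*(-5 + x)
√(28580 - 19430/L(125, Y(-1))) = √(28580 - 19430*1/(13*(-5 + 125))) = √(28580 - 19430/(13*120)) = √(28580 - 19430/1560) = √(28580 - 19430*1/1560) = √(28580 - 1943/156) = √(4456537/156) = √173804943/78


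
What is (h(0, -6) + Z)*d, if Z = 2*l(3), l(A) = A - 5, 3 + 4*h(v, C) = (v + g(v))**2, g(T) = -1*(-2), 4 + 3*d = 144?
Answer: -175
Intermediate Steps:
d = 140/3 (d = -4/3 + (1/3)*144 = -4/3 + 48 = 140/3 ≈ 46.667)
g(T) = 2
h(v, C) = -3/4 + (2 + v)**2/4 (h(v, C) = -3/4 + (v + 2)**2/4 = -3/4 + (2 + v)**2/4)
l(A) = -5 + A
Z = -4 (Z = 2*(-5 + 3) = 2*(-2) = -4)
(h(0, -6) + Z)*d = ((-3/4 + (2 + 0)**2/4) - 4)*(140/3) = ((-3/4 + (1/4)*2**2) - 4)*(140/3) = ((-3/4 + (1/4)*4) - 4)*(140/3) = ((-3/4 + 1) - 4)*(140/3) = (1/4 - 4)*(140/3) = -15/4*140/3 = -175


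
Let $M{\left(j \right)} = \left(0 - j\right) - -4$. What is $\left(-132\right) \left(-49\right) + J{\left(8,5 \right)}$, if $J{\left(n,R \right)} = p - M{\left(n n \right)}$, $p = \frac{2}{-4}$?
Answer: $\frac{13055}{2} \approx 6527.5$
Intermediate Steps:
$p = - \frac{1}{2}$ ($p = 2 \left(- \frac{1}{4}\right) = - \frac{1}{2} \approx -0.5$)
$M{\left(j \right)} = 4 - j$ ($M{\left(j \right)} = - j + 4 = 4 - j$)
$J{\left(n,R \right)} = - \frac{9}{2} + n^{2}$ ($J{\left(n,R \right)} = - \frac{1}{2} - \left(4 - n n\right) = - \frac{1}{2} - \left(4 - n^{2}\right) = - \frac{1}{2} + \left(-4 + n^{2}\right) = - \frac{9}{2} + n^{2}$)
$\left(-132\right) \left(-49\right) + J{\left(8,5 \right)} = \left(-132\right) \left(-49\right) - \left(\frac{9}{2} - 8^{2}\right) = 6468 + \left(- \frac{9}{2} + 64\right) = 6468 + \frac{119}{2} = \frac{13055}{2}$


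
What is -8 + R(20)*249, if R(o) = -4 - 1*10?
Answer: -3494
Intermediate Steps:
R(o) = -14 (R(o) = -4 - 10 = -14)
-8 + R(20)*249 = -8 - 14*249 = -8 - 3486 = -3494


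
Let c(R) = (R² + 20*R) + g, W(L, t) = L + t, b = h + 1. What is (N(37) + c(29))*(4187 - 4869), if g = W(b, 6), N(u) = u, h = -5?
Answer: -995720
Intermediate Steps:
b = -4 (b = -5 + 1 = -4)
g = 2 (g = -4 + 6 = 2)
c(R) = 2 + R² + 20*R (c(R) = (R² + 20*R) + 2 = 2 + R² + 20*R)
(N(37) + c(29))*(4187 - 4869) = (37 + (2 + 29² + 20*29))*(4187 - 4869) = (37 + (2 + 841 + 580))*(-682) = (37 + 1423)*(-682) = 1460*(-682) = -995720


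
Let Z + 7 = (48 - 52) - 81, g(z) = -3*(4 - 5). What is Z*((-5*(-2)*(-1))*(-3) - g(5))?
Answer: -2484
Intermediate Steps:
g(z) = 3 (g(z) = -3*(-1) = 3)
Z = -92 (Z = -7 + ((48 - 52) - 81) = -7 + (-4 - 81) = -7 - 85 = -92)
Z*((-5*(-2)*(-1))*(-3) - g(5)) = -92*((-5*(-2)*(-1))*(-3) - 1*3) = -92*((10*(-1))*(-3) - 3) = -92*(-10*(-3) - 3) = -92*(30 - 3) = -92*27 = -2484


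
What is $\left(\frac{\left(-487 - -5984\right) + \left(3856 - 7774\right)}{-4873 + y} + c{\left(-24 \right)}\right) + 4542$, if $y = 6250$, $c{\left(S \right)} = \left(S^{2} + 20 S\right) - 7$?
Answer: $\frac{6378466}{1377} \approx 4632.1$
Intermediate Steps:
$c{\left(S \right)} = -7 + S^{2} + 20 S$
$\left(\frac{\left(-487 - -5984\right) + \left(3856 - 7774\right)}{-4873 + y} + c{\left(-24 \right)}\right) + 4542 = \left(\frac{\left(-487 - -5984\right) + \left(3856 - 7774\right)}{-4873 + 6250} + \left(-7 + \left(-24\right)^{2} + 20 \left(-24\right)\right)\right) + 4542 = \left(\frac{\left(-487 + 5984\right) - 3918}{1377} - -89\right) + 4542 = \left(\left(5497 - 3918\right) \frac{1}{1377} + 89\right) + 4542 = \left(1579 \cdot \frac{1}{1377} + 89\right) + 4542 = \left(\frac{1579}{1377} + 89\right) + 4542 = \frac{124132}{1377} + 4542 = \frac{6378466}{1377}$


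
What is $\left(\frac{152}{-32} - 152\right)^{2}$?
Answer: $\frac{393129}{16} \approx 24571.0$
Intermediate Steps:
$\left(\frac{152}{-32} - 152\right)^{2} = \left(152 \left(- \frac{1}{32}\right) - 152\right)^{2} = \left(- \frac{19}{4} - 152\right)^{2} = \left(- \frac{627}{4}\right)^{2} = \frac{393129}{16}$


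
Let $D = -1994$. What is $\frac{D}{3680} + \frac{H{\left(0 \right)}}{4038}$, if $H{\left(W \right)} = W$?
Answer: $- \frac{997}{1840} \approx -0.54185$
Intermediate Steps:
$\frac{D}{3680} + \frac{H{\left(0 \right)}}{4038} = - \frac{1994}{3680} + \frac{0}{4038} = \left(-1994\right) \frac{1}{3680} + 0 \cdot \frac{1}{4038} = - \frac{997}{1840} + 0 = - \frac{997}{1840}$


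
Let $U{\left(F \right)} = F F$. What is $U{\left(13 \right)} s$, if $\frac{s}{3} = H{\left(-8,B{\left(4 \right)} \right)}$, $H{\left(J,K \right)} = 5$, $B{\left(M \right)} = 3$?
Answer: $2535$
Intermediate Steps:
$U{\left(F \right)} = F^{2}$
$s = 15$ ($s = 3 \cdot 5 = 15$)
$U{\left(13 \right)} s = 13^{2} \cdot 15 = 169 \cdot 15 = 2535$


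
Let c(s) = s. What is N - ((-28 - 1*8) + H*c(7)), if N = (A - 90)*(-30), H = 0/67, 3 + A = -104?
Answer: 5946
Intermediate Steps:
A = -107 (A = -3 - 104 = -107)
H = 0 (H = 0*(1/67) = 0)
N = 5910 (N = (-107 - 90)*(-30) = -197*(-30) = 5910)
N - ((-28 - 1*8) + H*c(7)) = 5910 - ((-28 - 1*8) + 0*7) = 5910 - ((-28 - 8) + 0) = 5910 - (-36 + 0) = 5910 - 1*(-36) = 5910 + 36 = 5946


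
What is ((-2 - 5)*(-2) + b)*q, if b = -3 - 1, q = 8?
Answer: 80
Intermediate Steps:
b = -4
((-2 - 5)*(-2) + b)*q = ((-2 - 5)*(-2) - 4)*8 = (-7*(-2) - 4)*8 = (14 - 4)*8 = 10*8 = 80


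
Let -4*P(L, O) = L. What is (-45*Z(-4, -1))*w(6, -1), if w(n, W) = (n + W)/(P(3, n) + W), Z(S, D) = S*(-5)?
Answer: 18000/7 ≈ 2571.4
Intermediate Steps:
P(L, O) = -L/4
Z(S, D) = -5*S
w(n, W) = (W + n)/(-¾ + W) (w(n, W) = (n + W)/(-¼*3 + W) = (W + n)/(-¾ + W))
(-45*Z(-4, -1))*w(6, -1) = (-(-225)*(-4))*(4*(-1 + 6)/(-3 + 4*(-1))) = (-45*20)*(4*5/(-3 - 4)) = -3600*5/(-7) = -3600*(-1)*5/7 = -900*(-20/7) = 18000/7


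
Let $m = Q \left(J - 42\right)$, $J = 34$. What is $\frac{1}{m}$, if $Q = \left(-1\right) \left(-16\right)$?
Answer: $- \frac{1}{128} \approx -0.0078125$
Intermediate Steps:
$Q = 16$
$m = -128$ ($m = 16 \left(34 - 42\right) = 16 \left(-8\right) = -128$)
$\frac{1}{m} = \frac{1}{-128} = - \frac{1}{128}$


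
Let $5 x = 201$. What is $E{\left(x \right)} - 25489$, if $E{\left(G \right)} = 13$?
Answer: $-25476$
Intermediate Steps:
$x = \frac{201}{5}$ ($x = \frac{1}{5} \cdot 201 = \frac{201}{5} \approx 40.2$)
$E{\left(x \right)} - 25489 = 13 - 25489 = -25476$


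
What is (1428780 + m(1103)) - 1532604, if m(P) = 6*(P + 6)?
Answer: -97170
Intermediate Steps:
m(P) = 36 + 6*P (m(P) = 6*(6 + P) = 36 + 6*P)
(1428780 + m(1103)) - 1532604 = (1428780 + (36 + 6*1103)) - 1532604 = (1428780 + (36 + 6618)) - 1532604 = (1428780 + 6654) - 1532604 = 1435434 - 1532604 = -97170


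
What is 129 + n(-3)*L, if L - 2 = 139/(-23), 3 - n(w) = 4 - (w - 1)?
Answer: 3432/23 ≈ 149.22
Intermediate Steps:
n(w) = -2 + w (n(w) = 3 - (4 - (w - 1)) = 3 - (4 - (-1 + w)) = 3 - (4 + (1 - w)) = 3 - (5 - w) = 3 + (-5 + w) = -2 + w)
L = -93/23 (L = 2 + 139/(-23) = 2 + 139*(-1/23) = 2 - 139/23 = -93/23 ≈ -4.0435)
129 + n(-3)*L = 129 + (-2 - 3)*(-93/23) = 129 - 5*(-93/23) = 129 + 465/23 = 3432/23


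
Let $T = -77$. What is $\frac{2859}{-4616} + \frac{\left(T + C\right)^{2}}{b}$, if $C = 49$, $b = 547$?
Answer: $\frac{2055071}{2524952} \approx 0.8139$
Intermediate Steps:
$\frac{2859}{-4616} + \frac{\left(T + C\right)^{2}}{b} = \frac{2859}{-4616} + \frac{\left(-77 + 49\right)^{2}}{547} = 2859 \left(- \frac{1}{4616}\right) + \left(-28\right)^{2} \cdot \frac{1}{547} = - \frac{2859}{4616} + 784 \cdot \frac{1}{547} = - \frac{2859}{4616} + \frac{784}{547} = \frac{2055071}{2524952}$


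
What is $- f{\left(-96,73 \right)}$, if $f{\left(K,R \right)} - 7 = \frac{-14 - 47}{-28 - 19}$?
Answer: $- \frac{390}{47} \approx -8.2979$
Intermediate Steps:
$f{\left(K,R \right)} = \frac{390}{47}$ ($f{\left(K,R \right)} = 7 + \frac{-14 - 47}{-28 - 19} = 7 - \frac{61}{-47} = 7 - - \frac{61}{47} = 7 + \frac{61}{47} = \frac{390}{47}$)
$- f{\left(-96,73 \right)} = \left(-1\right) \frac{390}{47} = - \frac{390}{47}$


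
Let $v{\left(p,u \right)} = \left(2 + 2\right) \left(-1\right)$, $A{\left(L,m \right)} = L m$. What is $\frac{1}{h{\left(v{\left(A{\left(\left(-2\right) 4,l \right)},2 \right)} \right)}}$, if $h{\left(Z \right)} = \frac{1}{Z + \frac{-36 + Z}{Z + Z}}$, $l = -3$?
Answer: $1$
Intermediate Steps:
$v{\left(p,u \right)} = -4$ ($v{\left(p,u \right)} = 4 \left(-1\right) = -4$)
$h{\left(Z \right)} = \frac{1}{Z + \frac{-36 + Z}{2 Z}}$
$\frac{1}{h{\left(v{\left(A{\left(\left(-2\right) 4,l \right)},2 \right)} \right)}} = \frac{1}{2 \left(-4\right) \frac{1}{-36 - 4 + 2 \left(-4\right)^{2}}} = \frac{1}{2 \left(-4\right) \frac{1}{-36 - 4 + 2 \cdot 16}} = \frac{1}{2 \left(-4\right) \frac{1}{-36 - 4 + 32}} = \frac{1}{2 \left(-4\right) \frac{1}{-8}} = \frac{1}{2 \left(-4\right) \left(- \frac{1}{8}\right)} = 1^{-1} = 1$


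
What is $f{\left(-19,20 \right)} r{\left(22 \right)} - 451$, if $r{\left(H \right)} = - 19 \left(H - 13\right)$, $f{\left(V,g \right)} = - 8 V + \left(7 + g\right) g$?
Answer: $-118783$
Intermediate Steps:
$f{\left(V,g \right)} = - 8 V + g \left(7 + g\right)$
$r{\left(H \right)} = 247 - 19 H$ ($r{\left(H \right)} = - 19 \left(-13 + H\right) = 247 - 19 H$)
$f{\left(-19,20 \right)} r{\left(22 \right)} - 451 = \left(20^{2} - -152 + 7 \cdot 20\right) \left(247 - 418\right) - 451 = \left(400 + 152 + 140\right) \left(247 - 418\right) - 451 = 692 \left(-171\right) - 451 = -118332 - 451 = -118783$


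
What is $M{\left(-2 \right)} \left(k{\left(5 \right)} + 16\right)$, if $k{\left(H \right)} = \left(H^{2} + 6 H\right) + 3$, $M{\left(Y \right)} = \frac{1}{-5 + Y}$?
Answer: $- \frac{74}{7} \approx -10.571$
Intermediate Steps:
$k{\left(H \right)} = 3 + H^{2} + 6 H$
$M{\left(-2 \right)} \left(k{\left(5 \right)} + 16\right) = \frac{\left(3 + 5^{2} + 6 \cdot 5\right) + 16}{-5 - 2} = \frac{\left(3 + 25 + 30\right) + 16}{-7} = - \frac{58 + 16}{7} = \left(- \frac{1}{7}\right) 74 = - \frac{74}{7}$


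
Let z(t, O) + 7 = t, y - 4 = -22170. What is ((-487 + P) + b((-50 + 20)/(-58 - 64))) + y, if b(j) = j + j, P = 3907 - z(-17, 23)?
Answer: -1142012/61 ≈ -18722.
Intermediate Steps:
y = -22166 (y = 4 - 22170 = -22166)
z(t, O) = -7 + t
P = 3931 (P = 3907 - (-7 - 17) = 3907 - 1*(-24) = 3907 + 24 = 3931)
b(j) = 2*j
((-487 + P) + b((-50 + 20)/(-58 - 64))) + y = ((-487 + 3931) + 2*((-50 + 20)/(-58 - 64))) - 22166 = (3444 + 2*(-30/(-122))) - 22166 = (3444 + 2*(-30*(-1/122))) - 22166 = (3444 + 2*(15/61)) - 22166 = (3444 + 30/61) - 22166 = 210114/61 - 22166 = -1142012/61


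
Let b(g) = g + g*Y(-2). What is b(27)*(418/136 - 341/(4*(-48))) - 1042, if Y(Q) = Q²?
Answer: -421391/1088 ≈ -387.31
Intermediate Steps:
b(g) = 5*g (b(g) = g + g*(-2)² = g + g*4 = g + 4*g = 5*g)
b(27)*(418/136 - 341/(4*(-48))) - 1042 = (5*27)*(418/136 - 341/(4*(-48))) - 1042 = 135*(418*(1/136) - 341/(-192)) - 1042 = 135*(209/68 - 341*(-1/192)) - 1042 = 135*(209/68 + 341/192) - 1042 = 135*(15829/3264) - 1042 = 712305/1088 - 1042 = -421391/1088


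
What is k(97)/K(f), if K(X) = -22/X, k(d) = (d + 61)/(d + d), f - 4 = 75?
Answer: -6241/2134 ≈ -2.9246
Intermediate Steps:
f = 79 (f = 4 + 75 = 79)
k(d) = (61 + d)/(2*d) (k(d) = (61 + d)/((2*d)) = (61 + d)*(1/(2*d)) = (61 + d)/(2*d))
k(97)/K(f) = ((½)*(61 + 97)/97)/((-22/79)) = ((½)*(1/97)*158)/((-22*1/79)) = 79/(97*(-22/79)) = (79/97)*(-79/22) = -6241/2134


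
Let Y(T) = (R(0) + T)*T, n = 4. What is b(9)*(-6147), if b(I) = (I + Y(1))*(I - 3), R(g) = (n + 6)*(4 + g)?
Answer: -1844100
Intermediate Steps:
R(g) = 40 + 10*g (R(g) = (4 + 6)*(4 + g) = 10*(4 + g) = 40 + 10*g)
Y(T) = T*(40 + T) (Y(T) = ((40 + 10*0) + T)*T = ((40 + 0) + T)*T = (40 + T)*T = T*(40 + T))
b(I) = (-3 + I)*(41 + I) (b(I) = (I + 1*(40 + 1))*(I - 3) = (I + 1*41)*(-3 + I) = (I + 41)*(-3 + I) = (41 + I)*(-3 + I) = (-3 + I)*(41 + I))
b(9)*(-6147) = (-123 + 9² + 38*9)*(-6147) = (-123 + 81 + 342)*(-6147) = 300*(-6147) = -1844100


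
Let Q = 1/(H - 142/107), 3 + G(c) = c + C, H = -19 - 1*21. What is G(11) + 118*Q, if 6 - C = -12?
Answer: 51173/2211 ≈ 23.145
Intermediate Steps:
C = 18 (C = 6 - 1*(-12) = 6 + 12 = 18)
H = -40 (H = -19 - 21 = -40)
G(c) = 15 + c (G(c) = -3 + (c + 18) = -3 + (18 + c) = 15 + c)
Q = -107/4422 (Q = 1/(-40 - 142/107) = 1/(-4422/107) = -107/4422 ≈ -0.024197)
G(11) + 118*Q = (15 + 11) + 118*(-107/4422) = 26 - 6313/2211 = 51173/2211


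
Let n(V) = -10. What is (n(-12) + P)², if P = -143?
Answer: 23409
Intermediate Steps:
(n(-12) + P)² = (-10 - 143)² = (-153)² = 23409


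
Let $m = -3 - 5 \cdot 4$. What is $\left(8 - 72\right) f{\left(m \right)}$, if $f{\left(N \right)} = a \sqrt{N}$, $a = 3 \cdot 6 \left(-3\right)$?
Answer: $3456 i \sqrt{23} \approx 16574.0 i$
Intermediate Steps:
$m = -23$ ($m = -3 - 20 = -23$)
$a = -54$ ($a = 18 \left(-3\right) = -54$)
$f{\left(N \right)} = - 54 \sqrt{N}$
$\left(8 - 72\right) f{\left(m \right)} = \left(8 - 72\right) \left(- 54 \sqrt{-23}\right) = - 64 \left(- 54 i \sqrt{23}\right) = 3456 i \sqrt{23}$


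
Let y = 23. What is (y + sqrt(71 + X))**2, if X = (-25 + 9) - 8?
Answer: (23 + sqrt(47))**2 ≈ 891.36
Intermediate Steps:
X = -24 (X = -16 - 8 = -24)
(y + sqrt(71 + X))**2 = (23 + sqrt(71 - 24))**2 = (23 + sqrt(47))**2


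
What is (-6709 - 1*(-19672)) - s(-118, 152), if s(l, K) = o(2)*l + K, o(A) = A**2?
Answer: 13283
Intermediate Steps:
s(l, K) = K + 4*l (s(l, K) = 2**2*l + K = 4*l + K = K + 4*l)
(-6709 - 1*(-19672)) - s(-118, 152) = (-6709 - 1*(-19672)) - (152 + 4*(-118)) = (-6709 + 19672) - (152 - 472) = 12963 - 1*(-320) = 12963 + 320 = 13283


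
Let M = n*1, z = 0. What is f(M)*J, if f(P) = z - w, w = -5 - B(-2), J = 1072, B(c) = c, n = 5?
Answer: 3216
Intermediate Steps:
w = -3 (w = -5 - 1*(-2) = -5 + 2 = -3)
M = 5 (M = 5*1 = 5)
f(P) = 3 (f(P) = 0 - 1*(-3) = 0 + 3 = 3)
f(M)*J = 3*1072 = 3216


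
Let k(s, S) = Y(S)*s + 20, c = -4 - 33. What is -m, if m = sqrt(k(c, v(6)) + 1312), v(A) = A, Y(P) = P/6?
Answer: -sqrt(1295) ≈ -35.986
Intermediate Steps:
Y(P) = P/6 (Y(P) = P*(1/6) = P/6)
c = -37
k(s, S) = 20 + S*s/6 (k(s, S) = (S/6)*s + 20 = S*s/6 + 20 = 20 + S*s/6)
m = sqrt(1295) (m = sqrt((20 + (1/6)*6*(-37)) + 1312) = sqrt((20 - 37) + 1312) = sqrt(-17 + 1312) = sqrt(1295) ≈ 35.986)
-m = -sqrt(1295)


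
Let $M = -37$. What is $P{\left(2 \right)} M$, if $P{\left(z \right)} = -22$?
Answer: $814$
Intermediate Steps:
$P{\left(2 \right)} M = \left(-22\right) \left(-37\right) = 814$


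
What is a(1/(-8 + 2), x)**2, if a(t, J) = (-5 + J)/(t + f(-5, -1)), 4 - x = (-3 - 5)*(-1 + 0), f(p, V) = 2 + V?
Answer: 2916/25 ≈ 116.64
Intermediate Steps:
x = -4 (x = 4 - (-3 - 5)*(-1 + 0) = 4 - (-8)*(-1) = 4 - 1*8 = 4 - 8 = -4)
a(t, J) = (-5 + J)/(1 + t) (a(t, J) = (-5 + J)/(t + (2 - 1)) = (-5 + J)/(t + 1) = (-5 + J)/(1 + t))
a(1/(-8 + 2), x)**2 = ((-5 - 4)/(1 + 1/(-8 + 2)))**2 = (-9/(1 + 1/(-6)))**2 = (-9/(1 - 1/6))**2 = (-9/(5/6))**2 = ((6/5)*(-9))**2 = (-54/5)**2 = 2916/25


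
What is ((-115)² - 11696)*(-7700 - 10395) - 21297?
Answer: -27688552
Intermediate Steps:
((-115)² - 11696)*(-7700 - 10395) - 21297 = (13225 - 11696)*(-18095) - 21297 = 1529*(-18095) - 21297 = -27667255 - 21297 = -27688552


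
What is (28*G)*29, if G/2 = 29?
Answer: 47096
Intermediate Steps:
G = 58 (G = 2*29 = 58)
(28*G)*29 = (28*58)*29 = 1624*29 = 47096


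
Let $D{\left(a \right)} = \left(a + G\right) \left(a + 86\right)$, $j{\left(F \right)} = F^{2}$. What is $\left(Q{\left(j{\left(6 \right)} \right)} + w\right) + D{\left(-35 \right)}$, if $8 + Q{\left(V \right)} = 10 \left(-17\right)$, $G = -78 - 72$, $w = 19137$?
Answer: $9524$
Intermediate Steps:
$G = -150$ ($G = -78 - 72 = -150$)
$Q{\left(V \right)} = -178$ ($Q{\left(V \right)} = -8 + 10 \left(-17\right) = -8 - 170 = -178$)
$D{\left(a \right)} = \left(-150 + a\right) \left(86 + a\right)$ ($D{\left(a \right)} = \left(a - 150\right) \left(a + 86\right) = \left(-150 + a\right) \left(86 + a\right)$)
$\left(Q{\left(j{\left(6 \right)} \right)} + w\right) + D{\left(-35 \right)} = \left(-178 + 19137\right) - \left(10660 - 1225\right) = 18959 + \left(-12900 + 1225 + 2240\right) = 18959 - 9435 = 9524$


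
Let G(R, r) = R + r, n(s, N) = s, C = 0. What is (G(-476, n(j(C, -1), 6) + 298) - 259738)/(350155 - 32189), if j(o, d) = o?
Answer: -129958/158983 ≈ -0.81743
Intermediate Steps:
(G(-476, n(j(C, -1), 6) + 298) - 259738)/(350155 - 32189) = ((-476 + (0 + 298)) - 259738)/(350155 - 32189) = ((-476 + 298) - 259738)/317966 = (-178 - 259738)*(1/317966) = -259916*1/317966 = -129958/158983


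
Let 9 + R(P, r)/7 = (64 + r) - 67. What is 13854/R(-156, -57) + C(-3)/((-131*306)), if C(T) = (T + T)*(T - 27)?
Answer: -10285896/358547 ≈ -28.688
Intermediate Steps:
R(P, r) = -84 + 7*r (R(P, r) = -63 + 7*((64 + r) - 67) = -63 + 7*(-3 + r) = -63 + (-21 + 7*r) = -84 + 7*r)
C(T) = 2*T*(-27 + T) (C(T) = (2*T)*(-27 + T) = 2*T*(-27 + T))
13854/R(-156, -57) + C(-3)/((-131*306)) = 13854/(-84 + 7*(-57)) + (2*(-3)*(-27 - 3))/((-131*306)) = 13854/(-84 - 399) + (2*(-3)*(-30))/(-40086) = 13854/(-483) + 180*(-1/40086) = 13854*(-1/483) - 10/2227 = -4618/161 - 10/2227 = -10285896/358547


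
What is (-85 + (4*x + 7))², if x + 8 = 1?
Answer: 11236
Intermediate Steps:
x = -7 (x = -8 + 1 = -7)
(-85 + (4*x + 7))² = (-85 + (4*(-7) + 7))² = (-85 + (-28 + 7))² = (-85 - 21)² = (-106)² = 11236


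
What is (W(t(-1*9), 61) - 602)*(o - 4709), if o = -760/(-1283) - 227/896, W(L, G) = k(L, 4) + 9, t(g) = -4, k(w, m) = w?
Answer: 3231516817821/1149568 ≈ 2.8111e+6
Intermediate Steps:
W(L, G) = 9 + L (W(L, G) = L + 9 = 9 + L)
o = 389719/1149568 (o = -760*(-1/1283) - 227*1/896 = 760/1283 - 227/896 = 389719/1149568 ≈ 0.33901)
(W(t(-1*9), 61) - 602)*(o - 4709) = ((9 - 4) - 602)*(389719/1149568 - 4709) = (5 - 602)*(-5412925993/1149568) = -597*(-5412925993/1149568) = 3231516817821/1149568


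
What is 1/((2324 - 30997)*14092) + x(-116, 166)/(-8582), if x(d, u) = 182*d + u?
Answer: 4231719495977/1733821099556 ≈ 2.4407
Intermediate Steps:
x(d, u) = u + 182*d
1/((2324 - 30997)*14092) + x(-116, 166)/(-8582) = 1/((2324 - 30997)*14092) + (166 + 182*(-116))/(-8582) = (1/14092)/(-28673) + (166 - 21112)*(-1/8582) = -1/28673*1/14092 - 20946*(-1/8582) = -1/404059916 + 10473/4291 = 4231719495977/1733821099556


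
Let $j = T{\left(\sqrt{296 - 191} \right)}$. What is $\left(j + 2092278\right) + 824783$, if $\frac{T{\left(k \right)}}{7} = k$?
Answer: $2917061 + 7 \sqrt{105} \approx 2.9171 \cdot 10^{6}$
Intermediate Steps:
$T{\left(k \right)} = 7 k$
$j = 7 \sqrt{105}$ ($j = 7 \sqrt{296 - 191} = 7 \sqrt{105} \approx 71.729$)
$\left(j + 2092278\right) + 824783 = \left(7 \sqrt{105} + 2092278\right) + 824783 = \left(2092278 + 7 \sqrt{105}\right) + 824783 = 2917061 + 7 \sqrt{105}$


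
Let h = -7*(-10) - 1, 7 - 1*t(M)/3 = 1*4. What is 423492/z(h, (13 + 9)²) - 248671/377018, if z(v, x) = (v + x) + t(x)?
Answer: 79762176877/105942058 ≈ 752.88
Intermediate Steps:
t(M) = 9 (t(M) = 21 - 3*4 = 21 - 12 = 9)
h = 69 (h = 70 - 1 = 69)
z(v, x) = 9 + v + x (z(v, x) = (v + x) + 9 = 9 + v + x)
423492/z(h, (13 + 9)²) - 248671/377018 = 423492/(9 + 69 + (13 + 9)²) - 248671/377018 = 423492/(9 + 69 + 22²) - 248671*1/377018 = 423492/(9 + 69 + 484) - 248671/377018 = 423492/562 - 248671/377018 = 423492*(1/562) - 248671/377018 = 211746/281 - 248671/377018 = 79762176877/105942058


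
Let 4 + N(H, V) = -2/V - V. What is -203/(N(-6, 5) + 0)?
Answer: 1015/47 ≈ 21.596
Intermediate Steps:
N(H, V) = -4 - V - 2/V (N(H, V) = -4 + (-2/V - V) = -4 + (-V - 2/V) = -4 - V - 2/V)
-203/(N(-6, 5) + 0) = -203/((-4 - 1*5 - 2/5) + 0) = -203/((-4 - 5 - 2*⅕) + 0) = -203/((-4 - 5 - ⅖) + 0) = -203/(-47/5 + 0) = -203/(-47/5) = -5/47*(-203) = 1015/47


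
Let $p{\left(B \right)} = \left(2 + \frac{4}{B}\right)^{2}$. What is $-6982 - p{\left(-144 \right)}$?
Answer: $- \frac{9053713}{1296} \approx -6985.9$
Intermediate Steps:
$-6982 - p{\left(-144 \right)} = -6982 - \frac{4 \left(2 - 144\right)^{2}}{20736} = -6982 - 4 \cdot \frac{1}{20736} \left(-142\right)^{2} = -6982 - 4 \cdot \frac{1}{20736} \cdot 20164 = -6982 - \frac{5041}{1296} = - \frac{9053713}{1296}$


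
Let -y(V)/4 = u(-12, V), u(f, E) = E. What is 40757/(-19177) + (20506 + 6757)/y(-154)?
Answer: 497716239/11813032 ≈ 42.133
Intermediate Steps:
y(V) = -4*V
40757/(-19177) + (20506 + 6757)/y(-154) = 40757/(-19177) + (20506 + 6757)/((-4*(-154))) = 40757*(-1/19177) + 27263/616 = -40757/19177 + 27263*(1/616) = -40757/19177 + 27263/616 = 497716239/11813032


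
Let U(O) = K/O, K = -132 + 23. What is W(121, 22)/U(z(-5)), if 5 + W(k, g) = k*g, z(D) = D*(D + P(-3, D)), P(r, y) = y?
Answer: -132850/109 ≈ -1218.8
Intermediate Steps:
z(D) = 2*D² (z(D) = D*(D + D) = D*(2*D) = 2*D²)
K = -109
U(O) = -109/O
W(k, g) = -5 + g*k (W(k, g) = -5 + k*g = -5 + g*k)
W(121, 22)/U(z(-5)) = (-5 + 22*121)/((-109/(2*(-5)²))) = (-5 + 2662)/((-109/(2*25))) = 2657/((-109/50)) = 2657/((-109*1/50)) = 2657/(-109/50) = 2657*(-50/109) = -132850/109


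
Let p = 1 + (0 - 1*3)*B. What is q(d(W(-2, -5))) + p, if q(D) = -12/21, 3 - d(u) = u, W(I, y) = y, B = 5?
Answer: -102/7 ≈ -14.571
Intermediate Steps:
d(u) = 3 - u
q(D) = -4/7 (q(D) = -12*1/21 = -4/7)
p = -14 (p = 1 + (0 - 1*3)*5 = 1 + (0 - 3)*5 = 1 - 3*5 = 1 - 15 = -14)
q(d(W(-2, -5))) + p = -4/7 - 14 = -102/7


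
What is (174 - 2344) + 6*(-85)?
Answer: -2680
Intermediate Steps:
(174 - 2344) + 6*(-85) = -2170 - 510 = -2680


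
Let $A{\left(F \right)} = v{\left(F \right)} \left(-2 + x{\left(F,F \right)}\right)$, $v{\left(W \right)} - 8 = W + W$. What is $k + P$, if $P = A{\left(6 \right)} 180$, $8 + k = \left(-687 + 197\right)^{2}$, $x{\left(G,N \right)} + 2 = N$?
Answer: $247292$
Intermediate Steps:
$x{\left(G,N \right)} = -2 + N$
$v{\left(W \right)} = 8 + 2 W$ ($v{\left(W \right)} = 8 + \left(W + W\right) = 8 + 2 W$)
$A{\left(F \right)} = \left(-4 + F\right) \left(8 + 2 F\right)$ ($A{\left(F \right)} = \left(8 + 2 F\right) \left(-2 + \left(-2 + F\right)\right) = \left(8 + 2 F\right) \left(-4 + F\right) = \left(-4 + F\right) \left(8 + 2 F\right)$)
$k = 240092$ ($k = -8 + \left(-687 + 197\right)^{2} = -8 + \left(-490\right)^{2} = -8 + 240100 = 240092$)
$P = 7200$ ($P = \left(-32 + 2 \cdot 6^{2}\right) 180 = \left(-32 + 2 \cdot 36\right) 180 = \left(-32 + 72\right) 180 = 40 \cdot 180 = 7200$)
$k + P = 240092 + 7200 = 247292$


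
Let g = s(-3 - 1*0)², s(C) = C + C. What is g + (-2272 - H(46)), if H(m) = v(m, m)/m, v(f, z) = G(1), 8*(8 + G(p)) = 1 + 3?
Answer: -205697/92 ≈ -2235.8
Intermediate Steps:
G(p) = -15/2 (G(p) = -8 + (1 + 3)/8 = -8 + (⅛)*4 = -8 + ½ = -15/2)
v(f, z) = -15/2
s(C) = 2*C
H(m) = -15/(2*m)
g = 36 (g = (2*(-3 - 1*0))² = (2*(-3 + 0))² = (2*(-3))² = (-6)² = 36)
g + (-2272 - H(46)) = 36 + (-2272 - (-15)/(2*46)) = 36 + (-2272 - 1*(-15/92)) = 36 + (-2272 + 15/92) = 36 - 209009/92 = -205697/92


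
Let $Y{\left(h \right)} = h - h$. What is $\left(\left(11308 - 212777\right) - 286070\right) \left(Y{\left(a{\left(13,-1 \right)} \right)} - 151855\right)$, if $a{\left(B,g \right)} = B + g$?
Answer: $74035234845$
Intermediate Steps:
$Y{\left(h \right)} = 0$
$\left(\left(11308 - 212777\right) - 286070\right) \left(Y{\left(a{\left(13,-1 \right)} \right)} - 151855\right) = \left(\left(11308 - 212777\right) - 286070\right) \left(0 - 151855\right) = \left(\left(11308 - 212777\right) - 286070\right) \left(-151855\right) = \left(-201469 - 286070\right) \left(-151855\right) = \left(-487539\right) \left(-151855\right) = 74035234845$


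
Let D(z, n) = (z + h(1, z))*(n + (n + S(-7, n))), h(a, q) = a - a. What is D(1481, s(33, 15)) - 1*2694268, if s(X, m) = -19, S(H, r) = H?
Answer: -2760913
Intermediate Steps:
h(a, q) = 0
D(z, n) = z*(-7 + 2*n) (D(z, n) = (z + 0)*(n + (n - 7)) = z*(n + (-7 + n)) = z*(-7 + 2*n))
D(1481, s(33, 15)) - 1*2694268 = 1481*(-7 + 2*(-19)) - 1*2694268 = 1481*(-7 - 38) - 2694268 = 1481*(-45) - 2694268 = -66645 - 2694268 = -2760913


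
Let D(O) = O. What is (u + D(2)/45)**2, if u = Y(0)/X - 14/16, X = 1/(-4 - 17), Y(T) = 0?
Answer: 89401/129600 ≈ 0.68982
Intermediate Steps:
X = -1/21 (X = 1/(-21) = -1/21 ≈ -0.047619)
u = -7/8 (u = 0/(-1/21) - 14/16 = 0*(-21) - 14*1/16 = 0 - 7/8 = -7/8 ≈ -0.87500)
(u + D(2)/45)**2 = (-7/8 + 2/45)**2 = (-299/360)**2 = 89401/129600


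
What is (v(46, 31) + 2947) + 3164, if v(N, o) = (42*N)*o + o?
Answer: 66034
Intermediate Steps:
v(N, o) = o + 42*N*o (v(N, o) = 42*N*o + o = o + 42*N*o)
(v(46, 31) + 2947) + 3164 = (31*(1 + 42*46) + 2947) + 3164 = (31*(1 + 1932) + 2947) + 3164 = (31*1933 + 2947) + 3164 = (59923 + 2947) + 3164 = 62870 + 3164 = 66034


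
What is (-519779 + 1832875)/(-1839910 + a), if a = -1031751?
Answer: -1313096/2871661 ≈ -0.45726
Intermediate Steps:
(-519779 + 1832875)/(-1839910 + a) = (-519779 + 1832875)/(-1839910 - 1031751) = 1313096/(-2871661) = 1313096*(-1/2871661) = -1313096/2871661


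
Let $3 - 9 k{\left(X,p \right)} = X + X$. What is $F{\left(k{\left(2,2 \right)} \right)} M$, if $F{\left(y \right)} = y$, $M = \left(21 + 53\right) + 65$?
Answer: $- \frac{139}{9} \approx -15.444$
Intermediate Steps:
$k{\left(X,p \right)} = \frac{1}{3} - \frac{2 X}{9}$ ($k{\left(X,p \right)} = \frac{1}{3} - \frac{X + X}{9} = \frac{1}{3} - \frac{2 X}{9}$)
$M = 139$ ($M = 74 + 65 = 139$)
$F{\left(k{\left(2,2 \right)} \right)} M = \left(\frac{1}{3} - \frac{4}{9}\right) 139 = \left(- \frac{1}{9}\right) 139 = - \frac{139}{9}$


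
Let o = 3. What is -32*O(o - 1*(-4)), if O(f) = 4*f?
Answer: -896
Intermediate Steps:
-32*O(o - 1*(-4)) = -128*(3 - 1*(-4)) = -128*(3 + 4) = -128*7 = -32*28 = -896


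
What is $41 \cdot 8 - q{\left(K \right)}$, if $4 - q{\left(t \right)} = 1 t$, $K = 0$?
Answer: $324$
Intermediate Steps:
$q{\left(t \right)} = 4 - t$ ($q{\left(t \right)} = 4 - 1 t = 4 - t$)
$41 \cdot 8 - q{\left(K \right)} = 41 \cdot 8 - \left(4 - 0\right) = 328 - \left(4 + 0\right) = 328 - 4 = 324$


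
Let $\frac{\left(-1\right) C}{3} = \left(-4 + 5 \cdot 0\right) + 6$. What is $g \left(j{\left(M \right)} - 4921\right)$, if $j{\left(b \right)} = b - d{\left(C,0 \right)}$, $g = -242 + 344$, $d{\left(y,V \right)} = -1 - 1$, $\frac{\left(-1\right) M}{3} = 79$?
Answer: $-525912$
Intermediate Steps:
$M = -237$ ($M = \left(-3\right) 79 = -237$)
$C = -6$ ($C = - 3 \left(\left(-4 + 5 \cdot 0\right) + 6\right) = - 3 \left(\left(-4 + 0\right) + 6\right) = - 3 \left(-4 + 6\right) = \left(-3\right) 2 = -6$)
$d{\left(y,V \right)} = -2$ ($d{\left(y,V \right)} = -1 - 1 = -2$)
$g = 102$
$j{\left(b \right)} = 2 + b$ ($j{\left(b \right)} = b - -2 = b + 2 = 2 + b$)
$g \left(j{\left(M \right)} - 4921\right) = 102 \left(\left(2 - 237\right) - 4921\right) = 102 \left(-235 - 4921\right) = 102 \left(-5156\right) = -525912$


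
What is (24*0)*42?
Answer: 0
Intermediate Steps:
(24*0)*42 = 0*42 = 0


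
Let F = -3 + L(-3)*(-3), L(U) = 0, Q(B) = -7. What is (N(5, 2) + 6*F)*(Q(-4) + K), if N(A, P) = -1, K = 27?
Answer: -380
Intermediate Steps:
F = -3 (F = -3 + 0*(-3) = -3 + 0 = -3)
(N(5, 2) + 6*F)*(Q(-4) + K) = (-1 + 6*(-3))*(-7 + 27) = (-1 - 18)*20 = -19*20 = -380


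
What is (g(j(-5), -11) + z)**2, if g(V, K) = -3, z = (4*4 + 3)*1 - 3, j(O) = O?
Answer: 169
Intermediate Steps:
z = 16 (z = (16 + 3)*1 - 3 = 19*1 - 3 = 19 - 3 = 16)
(g(j(-5), -11) + z)**2 = (-3 + 16)**2 = 13**2 = 169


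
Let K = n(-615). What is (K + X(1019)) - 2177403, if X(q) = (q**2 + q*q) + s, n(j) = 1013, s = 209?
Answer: -99459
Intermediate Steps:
K = 1013
X(q) = 209 + 2*q**2 (X(q) = (q**2 + q*q) + 209 = (q**2 + q**2) + 209 = 2*q**2 + 209 = 209 + 2*q**2)
(K + X(1019)) - 2177403 = (1013 + (209 + 2*1019**2)) - 2177403 = (1013 + (209 + 2*1038361)) - 2177403 = (1013 + (209 + 2076722)) - 2177403 = (1013 + 2076931) - 2177403 = 2077944 - 2177403 = -99459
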